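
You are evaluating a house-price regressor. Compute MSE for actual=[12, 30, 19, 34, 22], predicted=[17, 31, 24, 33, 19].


Squared errors: (12-17)²=25, (30-31)²=1, (19-24)²=25, (34-33)²=1, (22-19)²=9
Sum = 61
MSE = 61/5 = 61/5

61/5


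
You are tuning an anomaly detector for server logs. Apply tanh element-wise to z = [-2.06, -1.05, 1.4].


tanh(-2.06) = -0.968
tanh(-1.05) = -0.7818
tanh(1.4) = 0.8854
result = [-0.968, -0.7818, 0.8854]

[-0.968, -0.7818, 0.8854]


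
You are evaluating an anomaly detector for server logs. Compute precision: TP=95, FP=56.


Precision = TP/(TP+FP)
= 95/(95+56)
= 95/151 = 62.91%

62.91%


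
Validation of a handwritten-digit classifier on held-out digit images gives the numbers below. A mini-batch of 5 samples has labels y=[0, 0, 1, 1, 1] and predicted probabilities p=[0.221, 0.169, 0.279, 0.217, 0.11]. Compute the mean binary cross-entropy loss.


L[0] = -ln(1-0.221) = -ln(0.779) = 0.2497
L[1] = -ln(1-0.169) = -ln(0.831) = 0.1851
L[2] = -ln(0.279) = 1.2765
L[3] = -ln(0.217) = 1.5279
L[4] = -ln(0.11) = 2.2073
mean = (0.2497 + 0.1851 + 1.2765 + 1.5279 + 2.2073)/5 = 1.0893

1.0893


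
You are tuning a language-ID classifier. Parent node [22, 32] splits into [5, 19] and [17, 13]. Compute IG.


Parent = [22, 32], H_parent = 0.9751
H_left = 0.7383 (n=24), H_right = 0.9871 (n=30)
H_children = (24/54)·0.7383 + (30/54)·0.9871 = 0.8765
IG = 0.9751 - 0.8765 = 0.0986

0.0986


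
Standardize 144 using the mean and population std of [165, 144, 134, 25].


μ = 117, σ = 54.2817
z = (144 - 117)/54.2817 = 0.4974

0.4974


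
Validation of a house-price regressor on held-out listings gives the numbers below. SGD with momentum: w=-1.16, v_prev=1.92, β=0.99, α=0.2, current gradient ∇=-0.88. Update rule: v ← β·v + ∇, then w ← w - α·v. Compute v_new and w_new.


v_new = 0.99·1.92 - 0.88 = 1.9008 - 0.88 = 1.0208
w_new = -1.16 - 0.2·1.0208 = -1.16 - 0.20416 = -1.36416

v_new=1.0208, w_new=-1.36416


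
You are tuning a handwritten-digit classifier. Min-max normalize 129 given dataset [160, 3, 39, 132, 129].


min=3, max=160
(129-3)/(160-3) = 126/157 = 0.8025

0.8025


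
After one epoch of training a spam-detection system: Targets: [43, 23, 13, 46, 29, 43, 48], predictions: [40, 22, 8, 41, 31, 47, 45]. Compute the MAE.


Absolute errors: |43-40|=3, |23-22|=1, |13-8|=5, |46-41|=5, |29-31|=2, |43-47|=4, |48-45|=3
Sum = 23
MAE = 23/7 = 23/7

23/7


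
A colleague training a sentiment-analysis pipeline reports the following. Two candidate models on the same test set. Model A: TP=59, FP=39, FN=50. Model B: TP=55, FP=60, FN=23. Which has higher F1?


Model A: P=59/98=0.602, R=59/109=0.5413, F1=2PR/(P+R)=2TP/(2TP+FP+FN)=118/207=0.57
Model B: P=55/115=0.4783, R=55/78=0.7051, F1=2PR/(P+R)=2TP/(2TP+FP+FN)=110/193=0.5699
0.57 > 0.5699 → Model A

Model A


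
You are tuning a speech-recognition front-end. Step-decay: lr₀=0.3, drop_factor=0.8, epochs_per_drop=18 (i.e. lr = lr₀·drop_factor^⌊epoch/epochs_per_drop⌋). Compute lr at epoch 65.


n_drops = ⌊65/18⌋ = 3
lr = 0.3·0.8^3 = 0.3·0.512 = 0.1536

0.1536


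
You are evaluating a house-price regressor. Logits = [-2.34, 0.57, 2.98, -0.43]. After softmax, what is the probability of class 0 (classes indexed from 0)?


Exponentials: e^-2.34=0.0963, e^0.57=1.7683, e^2.98=19.6878, e^-0.43=0.6505
Sum = 22.2029
Softmax = [0.0043, 0.0796, 0.8867, 0.0293]
p[0] = 0.0963/22.2029 = 0.0043

0.0043


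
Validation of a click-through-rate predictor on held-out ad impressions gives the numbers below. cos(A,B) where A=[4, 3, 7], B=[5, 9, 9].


A·B = 4·5 + 3·9 + 7·9 = 110
‖A‖ = √74 = 8.6023, ‖B‖ = √187 = 13.6748
cos = 110/(√74·√187) = 110/√13838 = 0.9351

0.9351


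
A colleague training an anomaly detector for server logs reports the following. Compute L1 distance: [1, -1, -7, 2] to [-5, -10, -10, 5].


d = |1+ 5| + |-1+ 10| + |-7+ 10| + |2-5|
  = 6 + 9 + 3 + 3
  = 21

21


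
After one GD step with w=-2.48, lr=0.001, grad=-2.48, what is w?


w_new = w - α·∇
= -2.48 - 0.001·-2.48
= -2.48 + 0.00248
= -2.47752

-2.47752


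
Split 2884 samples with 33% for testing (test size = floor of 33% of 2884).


Test = ⌊2884·33/100⌋ = 951
Train = 2884 - 951 = 1933

Train: 1933, Test: 951


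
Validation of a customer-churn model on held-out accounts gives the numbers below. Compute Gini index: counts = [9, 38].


Probabilities: [9/47, 38/47] ≈ [0.1915, 0.8085]
Σpᵢ² = (81 + 1444)/47² = 1525/2209
Gini = 1 - Σpᵢ² = 1 - 1525/2209 = 0.3096

0.3096


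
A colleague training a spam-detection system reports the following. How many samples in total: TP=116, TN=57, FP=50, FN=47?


Total = TP + TN + FP + FN
= 116 + 57 + 50 + 47
= 270
(Predicted positive: 166, predicted negative: 104)

270


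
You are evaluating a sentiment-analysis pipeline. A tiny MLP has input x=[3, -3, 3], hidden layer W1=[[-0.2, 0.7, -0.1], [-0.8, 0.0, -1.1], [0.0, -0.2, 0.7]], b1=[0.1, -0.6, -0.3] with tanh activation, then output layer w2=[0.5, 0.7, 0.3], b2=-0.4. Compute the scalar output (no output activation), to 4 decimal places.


z1[0] = (-0.2)·(3) + (0.7)·(-3) + (-0.1)·(3) + 0.1 = -2.9
z1[1] = (-0.8)·(3) + (0.0)·(-3) + (-1.1)·(3) - 0.6 = -6.3
z1[2] = (0.0)·(3) + (-0.2)·(-3) + (0.7)·(3) - 0.3 = 2.4
h = tanh(z1) = [-0.994, -1.0, 0.9837]
output = (0.5)·(-0.994) + (0.7)·(-1.0) + (0.3)·(0.9837) - 0.4 = -1.3019

-1.3019


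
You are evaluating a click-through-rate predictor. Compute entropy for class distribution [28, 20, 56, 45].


Probabilities: [28/149, 20/149, 56/149, 45/149] ≈ [0.1879, 0.1342, 0.3758, 0.302]
H = -((28/149)·log₂(28/149) + (20/149)·log₂(20/149) + (56/149)·log₂(56/149) + (45/149)·log₂(45/149))
  = 1.8944 bits

1.8944 bits


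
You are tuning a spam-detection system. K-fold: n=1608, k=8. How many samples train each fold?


Fold size = 1608/8 = 201
Training per fold = 1608 - 201 = 1407

1407


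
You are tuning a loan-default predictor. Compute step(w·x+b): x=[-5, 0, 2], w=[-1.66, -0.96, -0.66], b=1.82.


z = (-5)·(-1.66) + (0)·(-0.96) + (2)·(-0.66) + 1.82
  = 8.8
step(z) = 1 (z≥0)

1


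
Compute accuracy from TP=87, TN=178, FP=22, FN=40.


Accuracy = (TP+TN)/(TP+TN+FP+FN)
= (87+178)/(327)
= 265/327 = 81.04%

81.04%


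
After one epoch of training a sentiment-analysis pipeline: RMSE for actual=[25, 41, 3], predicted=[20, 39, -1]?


MSE = 45/3 = 15
RMSE = √(45/3) = 3.873

3.873


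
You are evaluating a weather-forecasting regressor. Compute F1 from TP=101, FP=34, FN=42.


Precision = 101/135 = 0.7481
Recall = 101/143 = 0.7063
F1 = 2·P·R/(P+R) = 2·TP/(2·TP+FP+FN) = 202/(202+34+42) = 202/278 = 0.7266

0.7266


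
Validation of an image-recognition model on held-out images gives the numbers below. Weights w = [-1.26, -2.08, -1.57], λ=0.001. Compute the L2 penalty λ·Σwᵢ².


‖w‖₂² = (-1.26)² + (-2.08)² + (-1.57)²
     = 1.5876 + 4.3264 + 2.4649
     = 8.3789
λ·‖w‖₂² = 0.001·8.3789 = 0.008379

0.008379


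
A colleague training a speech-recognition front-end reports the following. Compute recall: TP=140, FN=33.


Recall = TP/(TP+FN)
= 140/(140+33)
= 140/173 = 80.92%

80.92%


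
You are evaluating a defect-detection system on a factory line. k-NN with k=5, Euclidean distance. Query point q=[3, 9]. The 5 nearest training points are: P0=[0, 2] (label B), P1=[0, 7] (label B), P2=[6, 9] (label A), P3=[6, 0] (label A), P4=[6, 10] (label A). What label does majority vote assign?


d(q,P0) = 7.6158  (label B)
d(q,P1) = 3.6056  (label B)
d(q,P2) = 3.0  (label A)
d(q,P3) = 9.4868  (label A)
d(q,P4) = 3.1623  (label A)
Votes: A=3, B=2
Majority → A

A


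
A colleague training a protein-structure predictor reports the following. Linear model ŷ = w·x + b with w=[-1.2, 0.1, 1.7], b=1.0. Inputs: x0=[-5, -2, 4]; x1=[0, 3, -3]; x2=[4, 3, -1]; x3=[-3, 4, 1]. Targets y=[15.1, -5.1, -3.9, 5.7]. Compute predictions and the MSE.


ŷ0 = (-1.2)·(-5) + (0.1)·(-2) + (1.7)·(4) + 1.0 = 13.6
ŷ1 = (-1.2)·(0) + (0.1)·(3) + (1.7)·(-3) + 1.0 = -3.8
ŷ2 = (-1.2)·(4) + (0.1)·(3) + (1.7)·(-1) + 1.0 = -5.2
ŷ3 = (-1.2)·(-3) + (0.1)·(4) + (1.7)·(1) + 1.0 = 6.7
errors² = [2.25, 1.69, 1.69, 1.0]
MSE = 6.6300/4 = 1.6575

1.6575


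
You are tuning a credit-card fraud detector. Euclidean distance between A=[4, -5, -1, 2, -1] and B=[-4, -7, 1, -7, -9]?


d = √((4+ 4)² + (-5+ 7)² + (-1-1)² + (2+ 7)² + (-1+ 9)²)
  = √(64 + 4 + 4 + 81 + 64)
  = √217 = 14.7309

14.7309


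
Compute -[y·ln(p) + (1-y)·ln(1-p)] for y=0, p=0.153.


BCE = -[y·ln(p) + (1-y)·ln(1-p)]
= -0 - 1·ln(1-0.153)
= -ln(0.847) = 0.1661

0.1661


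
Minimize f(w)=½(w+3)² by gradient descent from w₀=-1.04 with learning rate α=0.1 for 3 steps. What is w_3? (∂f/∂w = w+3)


step 1: grad = -1.04+3 = 1.96; w = -1.04 - 0.1·(1.96) = -1.236
step 2: grad = -1.236+3 = 1.764; w = -1.236 - 0.1·(1.764) = -1.4124
step 3: grad = -1.4124+3 = 1.5876; w = -1.4124 - 0.1·(1.5876) = -1.57116

-1.57116


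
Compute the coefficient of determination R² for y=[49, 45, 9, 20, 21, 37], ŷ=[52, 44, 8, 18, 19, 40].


ȳ = 30.1667
SS_res = Σ(y-ŷ)² = 28
SS_tot = Σ(y-ȳ)² = 1256.83
R² = 1 - SS_res/SS_tot = 1 - 0.0223 = 0.9777

0.9777


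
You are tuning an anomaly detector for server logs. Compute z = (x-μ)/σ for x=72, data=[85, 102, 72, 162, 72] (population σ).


μ = 98.6, σ = 33.5595
z = (72 - 98.6)/33.5595 = -0.7926

-0.7926


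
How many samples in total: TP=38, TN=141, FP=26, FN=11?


Total = TP + TN + FP + FN
= 38 + 141 + 26 + 11
= 216
(Predicted positive: 64, predicted negative: 152)

216


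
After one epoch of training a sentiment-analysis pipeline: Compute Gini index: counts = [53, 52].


Probabilities: [53/105, 52/105] ≈ [0.5048, 0.4952]
Σpᵢ² = (2809 + 2704)/105² = 5513/11025
Gini = 1 - Σpᵢ² = 1 - 5513/11025 = 0.5

0.5


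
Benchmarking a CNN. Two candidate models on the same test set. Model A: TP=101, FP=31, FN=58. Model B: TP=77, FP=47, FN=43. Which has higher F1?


Model A: P=101/132=0.7652, R=101/159=0.6352, F1=2PR/(P+R)=2TP/(2TP+FP+FN)=202/291=0.6942
Model B: P=77/124=0.621, R=77/120=0.6417, F1=2PR/(P+R)=2TP/(2TP+FP+FN)=154/244=0.6311
0.6942 > 0.6311 → Model A

Model A


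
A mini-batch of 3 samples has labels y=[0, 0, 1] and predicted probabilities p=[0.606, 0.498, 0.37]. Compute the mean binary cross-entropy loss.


L[0] = -ln(1-0.606) = -ln(0.394) = 0.9314
L[1] = -ln(1-0.498) = -ln(0.502) = 0.6892
L[2] = -ln(0.37) = 0.9943
mean = (0.9314 + 0.6892 + 0.9943)/3 = 0.8716

0.8716


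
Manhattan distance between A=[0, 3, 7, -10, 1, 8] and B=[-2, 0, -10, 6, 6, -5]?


d = |0+ 2| + |3-0| + |7+ 10| + |-10-6| + |1-6| + |8+ 5|
  = 2 + 3 + 17 + 16 + 5 + 13
  = 56

56


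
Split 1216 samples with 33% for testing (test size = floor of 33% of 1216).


Test = ⌊1216·33/100⌋ = 401
Train = 1216 - 401 = 815

Train: 815, Test: 401


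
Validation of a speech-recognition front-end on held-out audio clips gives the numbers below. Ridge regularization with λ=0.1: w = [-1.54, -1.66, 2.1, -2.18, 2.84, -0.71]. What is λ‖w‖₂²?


‖w‖₂² = (-1.54)² + (-1.66)² + (2.1)² + (-2.18)² + (2.84)² + (-0.71)²
     = 2.3716 + 2.7556 + 4.41 + 4.7524 + 8.0656 + 0.5041
     = 22.8593
λ·‖w‖₂² = 0.1·22.8593 = 2.28593

2.28593


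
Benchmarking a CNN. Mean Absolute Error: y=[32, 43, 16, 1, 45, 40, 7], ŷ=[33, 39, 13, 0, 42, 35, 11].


Absolute errors: |32-33|=1, |43-39|=4, |16-13|=3, |1-0|=1, |45-42|=3, |40-35|=5, |7-11|=4
Sum = 21
MAE = 21/7 = 3

3


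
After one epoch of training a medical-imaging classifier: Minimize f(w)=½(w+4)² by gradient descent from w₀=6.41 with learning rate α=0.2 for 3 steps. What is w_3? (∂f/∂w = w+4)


step 1: grad = 6.41+4 = 10.41; w = 6.41 - 0.2·(10.41) = 4.328
step 2: grad = 4.328+4 = 8.328; w = 4.328 - 0.2·(8.328) = 2.6624
step 3: grad = 2.6624+4 = 6.6624; w = 2.6624 - 0.2·(6.6624) = 1.32992

1.32992


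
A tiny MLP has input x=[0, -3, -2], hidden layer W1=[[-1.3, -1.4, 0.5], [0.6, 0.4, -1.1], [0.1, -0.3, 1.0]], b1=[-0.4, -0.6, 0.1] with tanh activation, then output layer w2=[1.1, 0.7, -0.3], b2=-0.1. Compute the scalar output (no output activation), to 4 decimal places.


z1[0] = (-1.3)·(0) + (-1.4)·(-3) + (0.5)·(-2) - 0.4 = 2.8
z1[1] = (0.6)·(0) + (0.4)·(-3) + (-1.1)·(-2) - 0.6 = 0.4
z1[2] = (0.1)·(0) + (-0.3)·(-3) + (1.0)·(-2) + 0.1 = -1.0
h = tanh(z1) = [0.9926, 0.3799, -0.7616]
output = (1.1)·(0.9926) + (0.7)·(0.3799) + (-0.3)·(-0.7616) - 0.1 = 1.4863

1.4863


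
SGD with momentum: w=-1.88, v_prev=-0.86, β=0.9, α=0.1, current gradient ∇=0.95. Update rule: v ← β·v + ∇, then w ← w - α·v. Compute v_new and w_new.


v_new = 0.9·-0.86 + 0.95 = -0.774 + 0.95 = 0.176
w_new = -1.88 - 0.1·0.176 = -1.88 - 0.0176 = -1.8976

v_new=0.176, w_new=-1.8976


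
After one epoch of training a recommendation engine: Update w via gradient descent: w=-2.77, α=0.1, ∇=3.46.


w_new = w - α·∇
= -2.77 - 0.1·3.46
= -2.77 - 0.346
= -3.116

-3.116


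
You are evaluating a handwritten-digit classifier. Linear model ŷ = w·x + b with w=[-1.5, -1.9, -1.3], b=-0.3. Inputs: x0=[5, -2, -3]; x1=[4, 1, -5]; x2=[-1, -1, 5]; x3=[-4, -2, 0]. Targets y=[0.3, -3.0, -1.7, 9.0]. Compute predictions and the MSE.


ŷ0 = (-1.5)·(5) + (-1.9)·(-2) + (-1.3)·(-3) - 0.3 = -0.1
ŷ1 = (-1.5)·(4) + (-1.9)·(1) + (-1.3)·(-5) - 0.3 = -1.7
ŷ2 = (-1.5)·(-1) + (-1.9)·(-1) + (-1.3)·(5) - 0.3 = -3.4
ŷ3 = (-1.5)·(-4) + (-1.9)·(-2) + (-1.3)·(0) - 0.3 = 9.5
errors² = [0.16, 1.69, 2.89, 0.25]
MSE = 4.9900/4 = 1.2475

1.2475


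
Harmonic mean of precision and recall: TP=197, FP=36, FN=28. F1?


Precision = 197/233 = 0.8455
Recall = 197/225 = 0.8756
F1 = 2·P·R/(P+R) = 2·TP/(2·TP+FP+FN) = 394/(394+36+28) = 394/458 = 0.8603

0.8603


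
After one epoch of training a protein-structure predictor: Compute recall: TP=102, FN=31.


Recall = TP/(TP+FN)
= 102/(102+31)
= 102/133 = 76.69%

76.69%


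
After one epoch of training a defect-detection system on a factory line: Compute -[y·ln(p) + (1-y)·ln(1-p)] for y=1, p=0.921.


BCE = -[y·ln(p) + (1-y)·ln(1-p)]
= -1·ln(0.921) - 0
= -ln(0.921) = 0.0823

0.0823


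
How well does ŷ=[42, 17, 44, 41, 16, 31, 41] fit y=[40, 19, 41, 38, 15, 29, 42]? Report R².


ȳ = 32
SS_res = Σ(y-ŷ)² = 32
SS_tot = Σ(y-ȳ)² = 748
R² = 1 - SS_res/SS_tot = 1 - 0.0428 = 0.9572

0.9572


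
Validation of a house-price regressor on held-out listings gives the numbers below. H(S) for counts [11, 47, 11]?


Probabilities: [11/69, 47/69, 11/69] ≈ [0.1594, 0.6812, 0.1594]
H = -((11/69)·log₂(11/69) + (47/69)·log₂(47/69) + (11/69)·log₂(11/69))
  = 1.222 bits

1.222 bits


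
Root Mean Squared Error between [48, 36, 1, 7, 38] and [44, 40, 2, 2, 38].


MSE = 58/5 = 11.6
RMSE = √(58/5) = 3.4059

3.4059


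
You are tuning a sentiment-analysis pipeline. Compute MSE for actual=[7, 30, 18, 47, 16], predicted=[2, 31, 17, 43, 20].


Squared errors: (7-2)²=25, (30-31)²=1, (18-17)²=1, (47-43)²=16, (16-20)²=16
Sum = 59
MSE = 59/5 = 59/5

59/5


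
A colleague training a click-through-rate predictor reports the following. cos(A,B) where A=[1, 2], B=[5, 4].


A·B = 1·5 + 2·4 = 13
‖A‖ = √5 = 2.2361, ‖B‖ = √41 = 6.4031
cos = 13/(√5·√41) = 13/√205 = 0.908

0.908


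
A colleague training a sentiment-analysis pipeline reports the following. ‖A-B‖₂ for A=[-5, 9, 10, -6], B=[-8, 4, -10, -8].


d = √((-5+ 8)² + (9-4)² + (10+ 10)² + (-6+ 8)²)
  = √(9 + 25 + 400 + 4)
  = √438 = 20.9284

20.9284


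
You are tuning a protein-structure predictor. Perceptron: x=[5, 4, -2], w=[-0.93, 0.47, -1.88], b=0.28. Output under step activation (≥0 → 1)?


z = (5)·(-0.93) + (4)·(0.47) + (-2)·(-1.88) + 0.28
  = 1.27
step(z) = 1 (z≥0)

1


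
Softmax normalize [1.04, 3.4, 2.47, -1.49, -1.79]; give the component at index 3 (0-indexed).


Exponentials: e^1.04=2.8292, e^3.4=29.9641, e^2.47=11.8224, e^-1.49=0.2254, e^-1.79=0.167
Sum = 45.0081
Softmax = [0.0629, 0.6657, 0.2627, 0.005, 0.0037]
p[3] = 0.2254/45.0081 = 0.005

0.005


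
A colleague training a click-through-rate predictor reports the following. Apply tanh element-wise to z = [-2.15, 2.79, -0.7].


tanh(-2.15) = -0.9732
tanh(2.79) = 0.9925
tanh(-0.7) = -0.6044
result = [-0.9732, 0.9925, -0.6044]

[-0.9732, 0.9925, -0.6044]


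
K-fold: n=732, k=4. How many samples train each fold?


Fold size = 732/4 = 183
Training per fold = 732 - 183 = 549

549


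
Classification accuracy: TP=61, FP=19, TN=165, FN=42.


Accuracy = (TP+TN)/(TP+TN+FP+FN)
= (61+165)/(287)
= 226/287 = 78.75%

78.75%


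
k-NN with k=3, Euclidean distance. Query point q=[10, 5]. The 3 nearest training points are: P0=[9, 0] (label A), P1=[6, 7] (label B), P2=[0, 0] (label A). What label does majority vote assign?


d(q,P0) = 5.099  (label A)
d(q,P1) = 4.4721  (label B)
d(q,P2) = 11.1803  (label A)
Votes: A=2, B=1
Majority → A

A


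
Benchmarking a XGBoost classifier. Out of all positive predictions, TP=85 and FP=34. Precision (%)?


Precision = TP/(TP+FP)
= 85/(85+34)
= 85/119 = 71.43%

71.43%


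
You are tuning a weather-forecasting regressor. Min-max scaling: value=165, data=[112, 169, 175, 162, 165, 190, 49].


min=49, max=190
(165-49)/(190-49) = 116/141 = 0.8227

0.8227


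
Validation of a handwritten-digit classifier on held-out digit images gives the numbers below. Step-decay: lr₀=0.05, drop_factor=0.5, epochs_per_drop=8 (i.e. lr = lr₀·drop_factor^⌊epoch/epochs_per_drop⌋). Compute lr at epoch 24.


n_drops = ⌊24/8⌋ = 3
lr = 0.05·0.5^3 = 0.05·0.125 = 0.00625

0.00625


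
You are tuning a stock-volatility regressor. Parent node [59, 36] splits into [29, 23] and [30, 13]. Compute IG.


Parent = [59, 36], H_parent = 0.9573
H_left = 0.9904 (n=52), H_right = 0.8841 (n=43)
H_children = (52/95)·0.9904 + (43/95)·0.8841 = 0.9423
IG = 0.9573 - 0.9423 = 0.015

0.015


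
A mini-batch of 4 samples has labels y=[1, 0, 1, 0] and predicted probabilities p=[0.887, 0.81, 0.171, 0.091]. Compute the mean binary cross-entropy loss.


L[0] = -ln(0.887) = 0.1199
L[1] = -ln(1-0.81) = -ln(0.19) = 1.6607
L[2] = -ln(0.171) = 1.7661
L[3] = -ln(1-0.091) = -ln(0.909) = 0.0954
mean = (0.1199 + 1.6607 + 1.7661 + 0.0954)/4 = 0.9105

0.9105


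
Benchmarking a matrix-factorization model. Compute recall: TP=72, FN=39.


Recall = TP/(TP+FN)
= 72/(72+39)
= 72/111 = 64.86%

64.86%


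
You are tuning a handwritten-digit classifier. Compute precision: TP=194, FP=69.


Precision = TP/(TP+FP)
= 194/(194+69)
= 194/263 = 73.76%

73.76%


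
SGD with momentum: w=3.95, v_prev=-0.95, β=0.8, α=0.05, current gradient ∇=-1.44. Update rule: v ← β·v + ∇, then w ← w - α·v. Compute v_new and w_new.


v_new = 0.8·-0.95 - 1.44 = -0.76 - 1.44 = -2.2
w_new = 3.95 - 0.05·-2.2 = 3.95 + 0.11 = 4.06

v_new=-2.2, w_new=4.06


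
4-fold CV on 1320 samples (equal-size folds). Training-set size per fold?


Fold size = 1320/4 = 330
Training per fold = 1320 - 330 = 990

990


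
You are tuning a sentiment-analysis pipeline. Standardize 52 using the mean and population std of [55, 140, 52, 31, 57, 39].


μ = 62.3333, σ = 35.9336
z = (52 - 62.3333)/35.9336 = -0.2876

-0.2876


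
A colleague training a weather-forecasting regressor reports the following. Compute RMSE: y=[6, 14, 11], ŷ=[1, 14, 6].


MSE = 50/3 = 16.6667
RMSE = √(50/3) = 4.0825

4.0825


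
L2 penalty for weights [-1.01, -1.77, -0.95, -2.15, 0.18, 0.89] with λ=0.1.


‖w‖₂² = (-1.01)² + (-1.77)² + (-0.95)² + (-2.15)² + (0.18)² + (0.89)²
     = 1.0201 + 3.1329 + 0.9025 + 4.6225 + 0.0324 + 0.7921
     = 10.5025
λ·‖w‖₂² = 0.1·10.5025 = 1.05025

1.05025


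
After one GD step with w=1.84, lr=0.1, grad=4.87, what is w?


w_new = w - α·∇
= 1.84 - 0.1·4.87
= 1.84 - 0.487
= 1.353

1.353


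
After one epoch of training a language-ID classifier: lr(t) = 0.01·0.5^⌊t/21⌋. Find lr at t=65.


n_drops = ⌊65/21⌋ = 3
lr = 0.01·0.5^3 = 0.01·0.125 = 0.00125

0.00125


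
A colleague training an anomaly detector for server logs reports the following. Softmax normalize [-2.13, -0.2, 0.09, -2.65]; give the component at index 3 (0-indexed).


Exponentials: e^-2.13=0.1188, e^-0.2=0.8187, e^0.09=1.0942, e^-2.65=0.0707
Sum = 2.1024
Softmax = [0.0565, 0.3894, 0.5204, 0.0336]
p[3] = 0.0707/2.1024 = 0.0336

0.0336


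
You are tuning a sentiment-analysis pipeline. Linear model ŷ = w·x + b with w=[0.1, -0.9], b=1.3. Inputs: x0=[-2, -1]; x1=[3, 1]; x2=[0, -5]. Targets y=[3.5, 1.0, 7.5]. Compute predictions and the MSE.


ŷ0 = (0.1)·(-2) + (-0.9)·(-1) + 1.3 = 2.0
ŷ1 = (0.1)·(3) + (-0.9)·(1) + 1.3 = 0.7
ŷ2 = (0.1)·(0) + (-0.9)·(-5) + 1.3 = 5.8
errors² = [2.25, 0.09, 2.89]
MSE = 5.2300/3 = 1.7433

1.7433


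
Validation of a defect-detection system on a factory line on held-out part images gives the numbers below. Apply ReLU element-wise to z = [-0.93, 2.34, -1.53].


ReLU(-0.93) = max(0, -0.93) = 0.0
ReLU(2.34) = max(0, 2.34) = 2.34
ReLU(-1.53) = max(0, -1.53) = 0.0
result = [0.0, 2.34, 0.0]

[0.0, 2.34, 0.0]


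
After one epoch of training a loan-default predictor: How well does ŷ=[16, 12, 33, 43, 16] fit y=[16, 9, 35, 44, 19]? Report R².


ȳ = 24.6
SS_res = Σ(y-ŷ)² = 23
SS_tot = Σ(y-ȳ)² = 833.2
R² = 1 - SS_res/SS_tot = 1 - 0.0276 = 0.9724

0.9724


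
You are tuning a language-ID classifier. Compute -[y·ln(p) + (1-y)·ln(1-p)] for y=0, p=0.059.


BCE = -[y·ln(p) + (1-y)·ln(1-p)]
= -0 - 1·ln(1-0.059)
= -ln(0.941) = 0.0608

0.0608


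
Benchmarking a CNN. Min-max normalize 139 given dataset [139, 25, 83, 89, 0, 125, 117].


min=0, max=139
(139-0)/(139-0) = 139/139 = 1.0

1.0


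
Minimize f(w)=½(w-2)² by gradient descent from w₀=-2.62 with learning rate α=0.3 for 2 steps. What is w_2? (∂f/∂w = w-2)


step 1: grad = -2.62-2 = -4.62; w = -2.62 - 0.3·(-4.62) = -1.234
step 2: grad = -1.234-2 = -3.234; w = -1.234 - 0.3·(-3.234) = -0.2638

-0.2638


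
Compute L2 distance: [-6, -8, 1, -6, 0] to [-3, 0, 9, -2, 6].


d = √((-6+ 3)² + (-8-0)² + (1-9)² + (-6+ 2)² + (0-6)²)
  = √(9 + 64 + 64 + 16 + 36)
  = √189 = 13.7477

13.7477


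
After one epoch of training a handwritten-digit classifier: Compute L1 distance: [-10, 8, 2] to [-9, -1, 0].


d = |-10+ 9| + |8+ 1| + |2-0|
  = 1 + 9 + 2
  = 12

12


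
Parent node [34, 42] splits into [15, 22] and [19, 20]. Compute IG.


Parent = [34, 42], H_parent = 0.992
H_left = 0.974 (n=37), H_right = 0.9995 (n=39)
H_children = (37/76)·0.974 + (39/76)·0.9995 = 0.9871
IG = 0.992 - 0.9871 = 0.0049

0.0049


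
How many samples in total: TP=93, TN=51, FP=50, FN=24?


Total = TP + TN + FP + FN
= 93 + 51 + 50 + 24
= 218
(Predicted positive: 143, predicted negative: 75)

218


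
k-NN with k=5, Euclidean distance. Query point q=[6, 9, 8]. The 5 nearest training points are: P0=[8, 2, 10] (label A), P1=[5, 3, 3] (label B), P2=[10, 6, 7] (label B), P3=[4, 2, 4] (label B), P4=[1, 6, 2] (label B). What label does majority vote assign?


d(q,P0) = 7.5498  (label A)
d(q,P1) = 7.874  (label B)
d(q,P2) = 5.099  (label B)
d(q,P3) = 8.3066  (label B)
d(q,P4) = 8.3666  (label B)
Votes: A=1, B=4
Majority → B

B


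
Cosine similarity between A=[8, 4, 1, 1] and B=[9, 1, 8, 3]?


A·B = 8·9 + 4·1 + 1·8 + 1·3 = 87
‖A‖ = √82 = 9.0554, ‖B‖ = √155 = 12.4499
cos = 87/(√82·√155) = 87/√12710 = 0.7717

0.7717


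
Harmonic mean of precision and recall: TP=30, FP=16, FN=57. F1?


Precision = 30/46 = 0.6522
Recall = 30/87 = 0.3448
F1 = 2·P·R/(P+R) = 2·TP/(2·TP+FP+FN) = 60/(60+16+57) = 60/133 = 0.4511

0.4511


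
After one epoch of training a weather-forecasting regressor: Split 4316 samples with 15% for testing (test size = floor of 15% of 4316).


Test = ⌊4316·15/100⌋ = 647
Train = 4316 - 647 = 3669

Train: 3669, Test: 647


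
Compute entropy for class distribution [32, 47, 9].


Probabilities: [32/88, 47/88, 9/88] ≈ [0.3636, 0.5341, 0.1023]
H = -((32/88)·log₂(32/88) + (47/88)·log₂(47/88) + (9/88)·log₂(9/88))
  = 1.3504 bits

1.3504 bits


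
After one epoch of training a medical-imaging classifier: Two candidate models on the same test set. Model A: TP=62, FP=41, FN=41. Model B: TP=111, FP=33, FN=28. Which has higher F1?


Model A: P=62/103=0.6019, R=62/103=0.6019, F1=2PR/(P+R)=2TP/(2TP+FP+FN)=124/206=0.6019
Model B: P=111/144=0.7708, R=111/139=0.7986, F1=2PR/(P+R)=2TP/(2TP+FP+FN)=222/283=0.7845
0.6019 < 0.7845 → Model B

Model B


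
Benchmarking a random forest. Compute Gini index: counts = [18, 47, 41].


Probabilities: [18/106, 47/106, 41/106] ≈ [0.1698, 0.4434, 0.3868]
Σpᵢ² = (324 + 2209 + 1681)/106² = 4214/11236
Gini = 1 - Σpᵢ² = 1 - 4214/11236 = 0.625

0.625


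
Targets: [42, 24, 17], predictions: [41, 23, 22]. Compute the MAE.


Absolute errors: |42-41|=1, |24-23|=1, |17-22|=5
Sum = 7
MAE = 7/3 = 7/3

7/3


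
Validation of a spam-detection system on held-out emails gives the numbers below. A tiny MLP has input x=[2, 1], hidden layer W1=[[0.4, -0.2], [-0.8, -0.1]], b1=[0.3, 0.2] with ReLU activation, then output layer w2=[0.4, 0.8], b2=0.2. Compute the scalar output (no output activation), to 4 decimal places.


z1[0] = (0.4)·(2) + (-0.2)·(1) + 0.3 = 0.9
z1[1] = (-0.8)·(2) + (-0.1)·(1) + 0.2 = -1.5
h = ReLU(z1) = [0.9, 0.0]
output = (0.4)·(0.9) + (0.8)·(0.0) + 0.2 = 0.56

0.56


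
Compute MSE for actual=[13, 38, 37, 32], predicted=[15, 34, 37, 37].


Squared errors: (13-15)²=4, (38-34)²=16, (37-37)²=0, (32-37)²=25
Sum = 45
MSE = 45/4 = 45/4

45/4


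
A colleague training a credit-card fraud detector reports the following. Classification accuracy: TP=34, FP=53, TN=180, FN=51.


Accuracy = (TP+TN)/(TP+TN+FP+FN)
= (34+180)/(318)
= 214/318 = 67.3%

67.3%


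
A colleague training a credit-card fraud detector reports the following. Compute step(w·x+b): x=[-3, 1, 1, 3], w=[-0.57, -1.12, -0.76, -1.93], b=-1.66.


z = (-3)·(-0.57) + (1)·(-1.12) + (1)·(-0.76) + (3)·(-1.93) - 1.66
  = -7.62
step(z) = 0 (z<0)

0


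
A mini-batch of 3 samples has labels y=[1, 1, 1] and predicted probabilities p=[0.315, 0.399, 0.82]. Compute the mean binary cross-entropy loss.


L[0] = -ln(0.315) = 1.1552
L[1] = -ln(0.399) = 0.9188
L[2] = -ln(0.82) = 0.1985
mean = (1.1552 + 0.9188 + 0.1985)/3 = 0.7575

0.7575


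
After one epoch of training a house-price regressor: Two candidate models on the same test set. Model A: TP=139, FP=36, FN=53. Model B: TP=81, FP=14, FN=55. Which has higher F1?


Model A: P=139/175=0.7943, R=139/192=0.724, F1=2PR/(P+R)=2TP/(2TP+FP+FN)=278/367=0.7575
Model B: P=81/95=0.8526, R=81/136=0.5956, F1=2PR/(P+R)=2TP/(2TP+FP+FN)=162/231=0.7013
0.7575 > 0.7013 → Model A

Model A


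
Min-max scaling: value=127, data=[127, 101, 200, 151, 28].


min=28, max=200
(127-28)/(200-28) = 99/172 = 0.5756

0.5756


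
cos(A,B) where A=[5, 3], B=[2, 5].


A·B = 5·2 + 3·5 = 25
‖A‖ = √34 = 5.831, ‖B‖ = √29 = 5.3852
cos = 25/(√34·√29) = 25/√986 = 0.7962

0.7962


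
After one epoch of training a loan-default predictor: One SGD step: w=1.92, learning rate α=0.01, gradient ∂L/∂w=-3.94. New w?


w_new = w - α·∇
= 1.92 - 0.01·-3.94
= 1.92 + 0.0394
= 1.9594

1.9594


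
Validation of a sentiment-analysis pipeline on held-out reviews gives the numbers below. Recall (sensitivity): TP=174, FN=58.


Recall = TP/(TP+FN)
= 174/(174+58)
= 174/232 = 75.0%

75.0%


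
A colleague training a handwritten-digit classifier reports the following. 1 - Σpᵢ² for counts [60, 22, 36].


Probabilities: [60/118, 22/118, 36/118] ≈ [0.5085, 0.1864, 0.3051]
Σpᵢ² = (3600 + 484 + 1296)/118² = 5380/13924
Gini = 1 - Σpᵢ² = 1 - 5380/13924 = 0.6136

0.6136


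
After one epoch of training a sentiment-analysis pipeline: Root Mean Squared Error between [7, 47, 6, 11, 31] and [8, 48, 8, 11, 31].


MSE = 6/5 = 1.2
RMSE = √(6/5) = 1.0954

1.0954


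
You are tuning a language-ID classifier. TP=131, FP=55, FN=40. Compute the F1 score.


Precision = 131/186 = 0.7043
Recall = 131/171 = 0.7661
F1 = 2·P·R/(P+R) = 2·TP/(2·TP+FP+FN) = 262/(262+55+40) = 262/357 = 0.7339

0.7339


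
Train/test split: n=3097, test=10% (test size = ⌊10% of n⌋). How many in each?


Test = ⌊3097·10/100⌋ = 309
Train = 3097 - 309 = 2788

Train: 2788, Test: 309


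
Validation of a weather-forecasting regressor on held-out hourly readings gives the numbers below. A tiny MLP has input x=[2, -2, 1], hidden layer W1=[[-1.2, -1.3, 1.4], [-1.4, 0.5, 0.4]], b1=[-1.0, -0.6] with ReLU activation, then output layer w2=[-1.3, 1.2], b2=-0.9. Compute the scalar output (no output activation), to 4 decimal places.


z1[0] = (-1.2)·(2) + (-1.3)·(-2) + (1.4)·(1) - 1.0 = 0.6
z1[1] = (-1.4)·(2) + (0.5)·(-2) + (0.4)·(1) - 0.6 = -4.0
h = ReLU(z1) = [0.6, 0.0]
output = (-1.3)·(0.6) + (1.2)·(0.0) - 0.9 = -1.68

-1.68


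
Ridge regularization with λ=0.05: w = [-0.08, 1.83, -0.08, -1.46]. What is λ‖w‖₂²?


‖w‖₂² = (-0.08)² + (1.83)² + (-0.08)² + (-1.46)²
     = 0.0064 + 3.3489 + 0.0064 + 2.1316
     = 5.4933
λ·‖w‖₂² = 0.05·5.4933 = 0.274665

0.274665


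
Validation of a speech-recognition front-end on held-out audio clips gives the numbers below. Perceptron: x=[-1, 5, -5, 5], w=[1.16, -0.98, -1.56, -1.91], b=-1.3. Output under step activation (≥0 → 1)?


z = (-1)·(1.16) + (5)·(-0.98) + (-5)·(-1.56) + (5)·(-1.91) - 1.3
  = -9.11
step(z) = 0 (z<0)

0


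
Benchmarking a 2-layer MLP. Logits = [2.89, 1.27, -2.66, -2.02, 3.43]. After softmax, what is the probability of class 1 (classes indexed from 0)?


Exponentials: e^2.89=17.9933, e^1.27=3.5609, e^-2.66=0.0699, e^-2.02=0.1327, e^3.43=30.8766
Sum = 52.6334
Softmax = [0.3419, 0.0677, 0.0013, 0.0025, 0.5866]
p[1] = 3.5609/52.6334 = 0.0677

0.0677


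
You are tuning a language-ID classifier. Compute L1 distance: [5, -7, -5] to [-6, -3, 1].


d = |5+ 6| + |-7+ 3| + |-5-1|
  = 11 + 4 + 6
  = 21

21


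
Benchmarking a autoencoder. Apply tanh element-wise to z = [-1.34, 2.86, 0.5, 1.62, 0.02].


tanh(-1.34) = -0.8717
tanh(2.86) = 0.9935
tanh(0.5) = 0.4621
tanh(1.62) = 0.9246
tanh(0.02) = 0.02
result = [-0.8717, 0.9935, 0.4621, 0.9246, 0.02]

[-0.8717, 0.9935, 0.4621, 0.9246, 0.02]


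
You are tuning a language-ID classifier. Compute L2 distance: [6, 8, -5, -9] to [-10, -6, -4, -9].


d = √((6+ 10)² + (8+ 6)² + (-5+ 4)² + (-9+ 9)²)
  = √(256 + 196 + 1 + 0)
  = √453 = 21.2838

21.2838


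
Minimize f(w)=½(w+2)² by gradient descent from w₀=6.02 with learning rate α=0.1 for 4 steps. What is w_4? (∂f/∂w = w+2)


step 1: grad = 6.02+2 = 8.02; w = 6.02 - 0.1·(8.02) = 5.218
step 2: grad = 5.218+2 = 7.218; w = 5.218 - 0.1·(7.218) = 4.4962
step 3: grad = 4.4962+2 = 6.4962; w = 4.4962 - 0.1·(6.4962) = 3.84658
step 4: grad = 3.84658+2 = 5.84658; w = 3.84658 - 0.1·(5.84658) = 3.261922

3.261922


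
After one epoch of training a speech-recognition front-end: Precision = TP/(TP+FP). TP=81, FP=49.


Precision = TP/(TP+FP)
= 81/(81+49)
= 81/130 = 62.31%

62.31%


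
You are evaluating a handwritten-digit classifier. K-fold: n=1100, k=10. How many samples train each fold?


Fold size = 1100/10 = 110
Training per fold = 1100 - 110 = 990

990


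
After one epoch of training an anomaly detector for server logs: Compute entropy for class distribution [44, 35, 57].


Probabilities: [44/136, 35/136, 57/136] ≈ [0.3235, 0.2574, 0.4191]
H = -((44/136)·log₂(44/136) + (35/136)·log₂(35/136) + (57/136)·log₂(57/136))
  = 1.5565 bits

1.5565 bits


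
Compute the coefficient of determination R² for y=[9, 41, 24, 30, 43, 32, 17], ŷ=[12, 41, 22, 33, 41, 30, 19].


ȳ = 28
SS_res = Σ(y-ŷ)² = 34
SS_tot = Σ(y-ȳ)² = 912
R² = 1 - SS_res/SS_tot = 1 - 0.0373 = 0.9627

0.9627


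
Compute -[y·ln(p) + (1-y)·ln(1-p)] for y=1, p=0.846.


BCE = -[y·ln(p) + (1-y)·ln(1-p)]
= -1·ln(0.846) - 0
= -ln(0.846) = 0.1672

0.1672


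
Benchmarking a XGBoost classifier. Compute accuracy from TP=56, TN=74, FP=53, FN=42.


Accuracy = (TP+TN)/(TP+TN+FP+FN)
= (56+74)/(225)
= 130/225 = 57.78%

57.78%


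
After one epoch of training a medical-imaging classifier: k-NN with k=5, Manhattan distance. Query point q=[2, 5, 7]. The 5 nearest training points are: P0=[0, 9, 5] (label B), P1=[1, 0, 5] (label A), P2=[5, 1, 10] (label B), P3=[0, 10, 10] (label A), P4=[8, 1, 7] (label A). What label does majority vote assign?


d(q,P0) = 8  (label B)
d(q,P1) = 8  (label A)
d(q,P2) = 10  (label B)
d(q,P3) = 10  (label A)
d(q,P4) = 10  (label A)
Votes: A=3, B=2
Majority → A

A


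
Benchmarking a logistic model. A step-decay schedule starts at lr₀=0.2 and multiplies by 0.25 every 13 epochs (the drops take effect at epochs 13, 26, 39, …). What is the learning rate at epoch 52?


n_drops = ⌊52/13⌋ = 4
lr = 0.2·0.25^4 = 0.2·0.00390625 = 0.00078125

0.00078125


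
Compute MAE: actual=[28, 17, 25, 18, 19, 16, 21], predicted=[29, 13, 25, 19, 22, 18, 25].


Absolute errors: |28-29|=1, |17-13|=4, |25-25|=0, |18-19|=1, |19-22|=3, |16-18|=2, |21-25|=4
Sum = 15
MAE = 15/7 = 15/7

15/7


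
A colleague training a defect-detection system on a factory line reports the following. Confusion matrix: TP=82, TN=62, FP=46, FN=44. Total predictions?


Total = TP + TN + FP + FN
= 82 + 62 + 46 + 44
= 234
(Predicted positive: 128, predicted negative: 106)

234


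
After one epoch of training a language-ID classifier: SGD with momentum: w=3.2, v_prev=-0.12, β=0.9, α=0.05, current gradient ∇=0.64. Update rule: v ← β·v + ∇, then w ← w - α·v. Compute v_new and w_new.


v_new = 0.9·-0.12 + 0.64 = -0.108 + 0.64 = 0.532
w_new = 3.2 - 0.05·0.532 = 3.2 - 0.0266 = 3.1734

v_new=0.532, w_new=3.1734


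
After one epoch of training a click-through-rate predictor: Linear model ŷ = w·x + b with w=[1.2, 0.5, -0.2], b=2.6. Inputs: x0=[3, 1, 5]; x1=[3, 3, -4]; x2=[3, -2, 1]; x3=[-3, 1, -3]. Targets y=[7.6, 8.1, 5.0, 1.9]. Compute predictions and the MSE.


ŷ0 = (1.2)·(3) + (0.5)·(1) + (-0.2)·(5) + 2.6 = 5.7
ŷ1 = (1.2)·(3) + (0.5)·(3) + (-0.2)·(-4) + 2.6 = 8.5
ŷ2 = (1.2)·(3) + (0.5)·(-2) + (-0.2)·(1) + 2.6 = 5.0
ŷ3 = (1.2)·(-3) + (0.5)·(1) + (-0.2)·(-3) + 2.6 = 0.1
errors² = [3.61, 0.16, 0.0, 3.24]
MSE = 7.0100/4 = 1.7525

1.7525


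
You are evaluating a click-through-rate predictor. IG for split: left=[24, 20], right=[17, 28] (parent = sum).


Parent = [41, 48], H_parent = 0.9955
H_left = 0.994 (n=44), H_right = 0.9565 (n=45)
H_children = (44/89)·0.994 + (45/89)·0.9565 = 0.975
IG = 0.9955 - 0.975 = 0.0205

0.0205


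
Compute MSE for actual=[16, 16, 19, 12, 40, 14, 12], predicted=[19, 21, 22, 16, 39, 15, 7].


Squared errors: (16-19)²=9, (16-21)²=25, (19-22)²=9, (12-16)²=16, (40-39)²=1, (14-15)²=1, (12-7)²=25
Sum = 86
MSE = 86/7 = 86/7

86/7


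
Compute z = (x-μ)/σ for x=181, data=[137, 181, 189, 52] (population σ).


μ = 139.75, σ = 54.3938
z = (181 - 139.75)/54.3938 = 0.7584

0.7584


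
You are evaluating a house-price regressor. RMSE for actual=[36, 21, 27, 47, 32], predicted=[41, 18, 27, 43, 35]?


MSE = 59/5 = 11.8
RMSE = √(59/5) = 3.4351

3.4351


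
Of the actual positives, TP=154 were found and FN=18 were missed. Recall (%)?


Recall = TP/(TP+FN)
= 154/(154+18)
= 154/172 = 89.53%

89.53%


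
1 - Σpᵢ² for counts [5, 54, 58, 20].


Probabilities: [5/137, 54/137, 58/137, 20/137] ≈ [0.0365, 0.3942, 0.4234, 0.146]
Σpᵢ² = (25 + 2916 + 3364 + 400)/137² = 6705/18769
Gini = 1 - Σpᵢ² = 1 - 6705/18769 = 0.6428

0.6428


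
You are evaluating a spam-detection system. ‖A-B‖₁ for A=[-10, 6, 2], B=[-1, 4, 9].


d = |-10+ 1| + |6-4| + |2-9|
  = 9 + 2 + 7
  = 18

18


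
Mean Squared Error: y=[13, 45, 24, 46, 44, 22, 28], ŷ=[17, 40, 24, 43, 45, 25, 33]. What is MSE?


Squared errors: (13-17)²=16, (45-40)²=25, (24-24)²=0, (46-43)²=9, (44-45)²=1, (22-25)²=9, (28-33)²=25
Sum = 85
MSE = 85/7 = 85/7

85/7


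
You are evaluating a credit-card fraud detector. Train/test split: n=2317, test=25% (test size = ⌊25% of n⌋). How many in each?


Test = ⌊2317·25/100⌋ = 579
Train = 2317 - 579 = 1738

Train: 1738, Test: 579


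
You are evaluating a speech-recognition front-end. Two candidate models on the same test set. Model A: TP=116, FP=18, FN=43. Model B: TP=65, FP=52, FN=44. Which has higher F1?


Model A: P=116/134=0.8657, R=116/159=0.7296, F1=2PR/(P+R)=2TP/(2TP+FP+FN)=232/293=0.7918
Model B: P=65/117=0.5556, R=65/109=0.5963, F1=2PR/(P+R)=2TP/(2TP+FP+FN)=130/226=0.5752
0.7918 > 0.5752 → Model A

Model A


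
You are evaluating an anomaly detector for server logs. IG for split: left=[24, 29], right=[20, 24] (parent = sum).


Parent = [44, 53], H_parent = 0.9938
H_left = 0.9936 (n=53), H_right = 0.994 (n=44)
H_children = (53/97)·0.9936 + (44/97)·0.994 = 0.9938
IG = 0.9938 - 0.9938 = 0.0

0.0


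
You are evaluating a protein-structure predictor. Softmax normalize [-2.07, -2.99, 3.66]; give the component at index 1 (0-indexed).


Exponentials: e^-2.07=0.1262, e^-2.99=0.0503, e^3.66=38.8613
Sum = 39.0378
Softmax = [0.0032, 0.0013, 0.9955]
p[1] = 0.0503/39.0378 = 0.0013

0.0013


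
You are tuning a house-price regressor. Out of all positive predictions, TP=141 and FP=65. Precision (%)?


Precision = TP/(TP+FP)
= 141/(141+65)
= 141/206 = 68.45%

68.45%


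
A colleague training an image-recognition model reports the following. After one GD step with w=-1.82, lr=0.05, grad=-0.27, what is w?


w_new = w - α·∇
= -1.82 - 0.05·-0.27
= -1.82 + 0.0135
= -1.8065

-1.8065


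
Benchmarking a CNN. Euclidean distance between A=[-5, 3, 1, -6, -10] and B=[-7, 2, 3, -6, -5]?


d = √((-5+ 7)² + (3-2)² + (1-3)² + (-6+ 6)² + (-10+ 5)²)
  = √(4 + 1 + 4 + 0 + 25)
  = √34 = 5.831

5.831


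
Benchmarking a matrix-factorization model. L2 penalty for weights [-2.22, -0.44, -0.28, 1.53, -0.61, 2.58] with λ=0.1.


‖w‖₂² = (-2.22)² + (-0.44)² + (-0.28)² + (1.53)² + (-0.61)² + (2.58)²
     = 4.9284 + 0.1936 + 0.0784 + 2.3409 + 0.3721 + 6.6564
     = 14.5698
λ·‖w‖₂² = 0.1·14.5698 = 1.45698

1.45698


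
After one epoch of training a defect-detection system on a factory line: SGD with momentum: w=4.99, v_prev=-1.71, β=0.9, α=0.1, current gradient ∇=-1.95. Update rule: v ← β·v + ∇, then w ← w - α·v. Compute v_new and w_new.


v_new = 0.9·-1.71 - 1.95 = -1.539 - 1.95 = -3.489
w_new = 4.99 - 0.1·-3.489 = 4.99 + 0.3489 = 5.3389

v_new=-3.489, w_new=5.3389


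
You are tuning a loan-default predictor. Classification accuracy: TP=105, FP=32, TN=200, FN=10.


Accuracy = (TP+TN)/(TP+TN+FP+FN)
= (105+200)/(347)
= 305/347 = 87.9%

87.9%


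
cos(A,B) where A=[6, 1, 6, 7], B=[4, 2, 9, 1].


A·B = 6·4 + 1·2 + 6·9 + 7·1 = 87
‖A‖ = √122 = 11.0454, ‖B‖ = √102 = 10.0995
cos = 87/(√122·√102) = 87/√12444 = 0.7799

0.7799


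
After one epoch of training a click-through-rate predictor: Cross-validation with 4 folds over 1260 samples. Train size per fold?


Fold size = 1260/4 = 315
Training per fold = 1260 - 315 = 945

945


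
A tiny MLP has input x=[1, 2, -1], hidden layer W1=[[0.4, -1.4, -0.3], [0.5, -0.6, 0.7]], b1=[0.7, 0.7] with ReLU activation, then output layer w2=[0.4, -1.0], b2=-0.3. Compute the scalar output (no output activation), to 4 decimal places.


z1[0] = (0.4)·(1) + (-1.4)·(2) + (-0.3)·(-1) + 0.7 = -1.4
z1[1] = (0.5)·(1) + (-0.6)·(2) + (0.7)·(-1) + 0.7 = -0.7
h = ReLU(z1) = [0.0, 0.0]
output = (0.4)·(0.0) + (-1.0)·(0.0) - 0.3 = -0.3

-0.3
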